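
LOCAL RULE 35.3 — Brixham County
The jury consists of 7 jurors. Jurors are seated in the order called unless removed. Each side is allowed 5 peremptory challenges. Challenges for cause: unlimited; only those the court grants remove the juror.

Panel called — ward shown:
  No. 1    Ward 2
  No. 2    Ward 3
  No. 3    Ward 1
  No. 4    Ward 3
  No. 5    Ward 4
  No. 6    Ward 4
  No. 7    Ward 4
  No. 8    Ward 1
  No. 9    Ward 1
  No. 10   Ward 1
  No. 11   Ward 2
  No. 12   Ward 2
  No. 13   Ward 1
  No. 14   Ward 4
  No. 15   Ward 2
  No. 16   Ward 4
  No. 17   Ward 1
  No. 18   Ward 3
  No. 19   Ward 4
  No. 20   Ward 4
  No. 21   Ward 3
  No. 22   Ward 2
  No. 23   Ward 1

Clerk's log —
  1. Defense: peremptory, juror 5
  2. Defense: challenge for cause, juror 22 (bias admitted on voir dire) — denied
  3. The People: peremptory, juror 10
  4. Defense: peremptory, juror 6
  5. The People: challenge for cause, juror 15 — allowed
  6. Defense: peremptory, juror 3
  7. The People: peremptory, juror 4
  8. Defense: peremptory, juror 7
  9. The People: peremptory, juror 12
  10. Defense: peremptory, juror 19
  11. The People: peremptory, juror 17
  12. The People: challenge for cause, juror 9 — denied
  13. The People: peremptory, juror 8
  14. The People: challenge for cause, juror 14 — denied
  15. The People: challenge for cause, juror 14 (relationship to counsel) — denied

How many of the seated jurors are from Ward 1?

Removed: #3, #4, #5, #6, #7, #8, #10, #12, #15, #17, #19.
Seated jurors 1–7: #1, #2, #9, #11, #13, #14, #16.
Of those, in Ward 1: #9, #13 → 2.

2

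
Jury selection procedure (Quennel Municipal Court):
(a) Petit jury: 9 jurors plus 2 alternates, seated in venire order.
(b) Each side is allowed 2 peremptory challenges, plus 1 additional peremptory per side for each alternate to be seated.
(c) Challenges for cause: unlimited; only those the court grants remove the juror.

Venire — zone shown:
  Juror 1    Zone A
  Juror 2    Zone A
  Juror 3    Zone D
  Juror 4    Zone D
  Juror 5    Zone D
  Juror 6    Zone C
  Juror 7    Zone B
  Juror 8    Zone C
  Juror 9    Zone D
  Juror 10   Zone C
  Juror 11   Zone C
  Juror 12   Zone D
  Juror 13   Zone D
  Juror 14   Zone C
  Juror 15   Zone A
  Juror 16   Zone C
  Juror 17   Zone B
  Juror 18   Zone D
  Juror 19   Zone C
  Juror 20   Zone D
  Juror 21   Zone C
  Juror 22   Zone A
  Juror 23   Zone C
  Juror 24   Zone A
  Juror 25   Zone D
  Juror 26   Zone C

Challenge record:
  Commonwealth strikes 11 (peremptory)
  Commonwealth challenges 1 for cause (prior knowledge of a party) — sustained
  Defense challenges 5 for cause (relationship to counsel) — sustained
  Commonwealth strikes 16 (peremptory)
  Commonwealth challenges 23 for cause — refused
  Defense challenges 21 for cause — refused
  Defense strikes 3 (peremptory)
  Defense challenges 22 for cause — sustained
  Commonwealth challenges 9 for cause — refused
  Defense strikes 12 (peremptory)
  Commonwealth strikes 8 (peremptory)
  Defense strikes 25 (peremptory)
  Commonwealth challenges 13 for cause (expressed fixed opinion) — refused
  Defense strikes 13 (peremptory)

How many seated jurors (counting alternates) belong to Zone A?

Removed: #1, #3, #5, #8, #11, #12, #13, #16, #22, #25.
Seated (11 incl. alternates): #2, #4, #6, #7, #9, #10, #14, #15, #17, #18, #19.
Of those, in Zone A: #2, #15 → 2.

2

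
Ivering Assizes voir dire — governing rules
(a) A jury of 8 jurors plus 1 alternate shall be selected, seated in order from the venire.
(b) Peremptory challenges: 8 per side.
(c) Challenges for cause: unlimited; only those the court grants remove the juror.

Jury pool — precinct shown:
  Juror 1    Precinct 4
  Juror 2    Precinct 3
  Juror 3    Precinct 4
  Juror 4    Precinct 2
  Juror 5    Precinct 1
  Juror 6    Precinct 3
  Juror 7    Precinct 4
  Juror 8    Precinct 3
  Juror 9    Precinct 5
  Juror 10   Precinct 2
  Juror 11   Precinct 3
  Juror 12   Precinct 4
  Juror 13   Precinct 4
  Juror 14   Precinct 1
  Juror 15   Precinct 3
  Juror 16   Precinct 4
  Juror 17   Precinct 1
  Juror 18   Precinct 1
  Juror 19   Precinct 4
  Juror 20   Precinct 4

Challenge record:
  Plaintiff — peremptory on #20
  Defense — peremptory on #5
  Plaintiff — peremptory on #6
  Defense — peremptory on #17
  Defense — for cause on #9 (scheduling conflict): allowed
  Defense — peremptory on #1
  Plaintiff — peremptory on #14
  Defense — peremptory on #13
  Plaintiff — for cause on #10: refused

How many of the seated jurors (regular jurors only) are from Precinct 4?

Removed: #1, #5, #6, #9, #13, #14, #17, #20.
Seated jurors 1–8: #2, #3, #4, #7, #8, #10, #11, #12 (alternates #15 not counted).
Of those, in Precinct 4: #3, #7, #12 → 3.

3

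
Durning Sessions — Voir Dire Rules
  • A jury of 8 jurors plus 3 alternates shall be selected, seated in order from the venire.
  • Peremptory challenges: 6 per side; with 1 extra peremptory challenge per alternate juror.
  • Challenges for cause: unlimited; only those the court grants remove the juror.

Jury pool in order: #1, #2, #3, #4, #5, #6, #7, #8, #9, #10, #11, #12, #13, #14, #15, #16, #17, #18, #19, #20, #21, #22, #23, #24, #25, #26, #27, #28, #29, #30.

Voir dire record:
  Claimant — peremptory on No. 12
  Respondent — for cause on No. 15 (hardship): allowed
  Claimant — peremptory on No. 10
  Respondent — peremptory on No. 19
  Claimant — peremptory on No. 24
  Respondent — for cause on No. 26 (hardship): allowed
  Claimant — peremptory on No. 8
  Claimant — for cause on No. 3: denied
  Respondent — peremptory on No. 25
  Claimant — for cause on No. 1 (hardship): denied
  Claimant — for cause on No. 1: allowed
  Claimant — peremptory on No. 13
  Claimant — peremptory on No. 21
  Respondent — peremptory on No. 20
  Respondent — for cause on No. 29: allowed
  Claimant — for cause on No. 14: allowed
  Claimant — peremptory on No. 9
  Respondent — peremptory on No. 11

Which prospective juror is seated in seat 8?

17

Removed: #1, #8, #9, #10, #11, #12, #13, #14, #15, #19, #20, #21, #24, #25, #26, #29. (#3 stays — for-cause denied.)
Filling seats in venire order through position 8: #2, #3, #4, #5, #6, #7, #16, #17.
So seat 8 is #17.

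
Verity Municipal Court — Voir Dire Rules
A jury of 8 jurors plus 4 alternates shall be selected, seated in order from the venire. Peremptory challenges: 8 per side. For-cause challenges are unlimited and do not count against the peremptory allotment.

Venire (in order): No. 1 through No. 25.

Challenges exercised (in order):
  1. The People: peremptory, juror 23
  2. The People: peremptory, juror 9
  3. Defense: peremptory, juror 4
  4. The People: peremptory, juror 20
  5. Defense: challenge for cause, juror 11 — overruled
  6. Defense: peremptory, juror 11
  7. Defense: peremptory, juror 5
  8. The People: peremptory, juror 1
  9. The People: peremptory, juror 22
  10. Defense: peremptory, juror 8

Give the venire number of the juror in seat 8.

14

Removed: #1, #4, #5, #8, #9, #11, #20, #22, #23.
Seating in order: seats 1–8 → #2, #3, #6, #7, #10, #12, #13, #14; alternates → #15, #16, #17, #18.
So seat 8 is #14.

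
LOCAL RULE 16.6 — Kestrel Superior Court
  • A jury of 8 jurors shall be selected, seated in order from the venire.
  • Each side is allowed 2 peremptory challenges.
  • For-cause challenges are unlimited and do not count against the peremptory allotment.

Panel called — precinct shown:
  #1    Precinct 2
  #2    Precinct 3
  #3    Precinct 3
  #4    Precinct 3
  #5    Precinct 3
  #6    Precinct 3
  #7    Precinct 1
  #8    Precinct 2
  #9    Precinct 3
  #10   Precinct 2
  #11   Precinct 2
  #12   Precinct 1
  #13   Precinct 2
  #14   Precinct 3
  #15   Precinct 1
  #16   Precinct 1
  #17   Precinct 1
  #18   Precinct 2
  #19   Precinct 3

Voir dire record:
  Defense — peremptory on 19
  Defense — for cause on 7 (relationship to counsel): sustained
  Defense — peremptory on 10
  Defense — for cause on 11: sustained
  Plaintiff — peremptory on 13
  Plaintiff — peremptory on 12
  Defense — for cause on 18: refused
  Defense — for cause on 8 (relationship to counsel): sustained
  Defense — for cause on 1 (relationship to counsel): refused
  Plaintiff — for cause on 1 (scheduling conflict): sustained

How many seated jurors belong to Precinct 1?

1

Removed: #1, #7, #8, #10, #11, #12, #13, #19.
Seated jurors 1–8: #2, #3, #4, #5, #6, #9, #14, #15.
Of those, in Precinct 1: #15 → 1.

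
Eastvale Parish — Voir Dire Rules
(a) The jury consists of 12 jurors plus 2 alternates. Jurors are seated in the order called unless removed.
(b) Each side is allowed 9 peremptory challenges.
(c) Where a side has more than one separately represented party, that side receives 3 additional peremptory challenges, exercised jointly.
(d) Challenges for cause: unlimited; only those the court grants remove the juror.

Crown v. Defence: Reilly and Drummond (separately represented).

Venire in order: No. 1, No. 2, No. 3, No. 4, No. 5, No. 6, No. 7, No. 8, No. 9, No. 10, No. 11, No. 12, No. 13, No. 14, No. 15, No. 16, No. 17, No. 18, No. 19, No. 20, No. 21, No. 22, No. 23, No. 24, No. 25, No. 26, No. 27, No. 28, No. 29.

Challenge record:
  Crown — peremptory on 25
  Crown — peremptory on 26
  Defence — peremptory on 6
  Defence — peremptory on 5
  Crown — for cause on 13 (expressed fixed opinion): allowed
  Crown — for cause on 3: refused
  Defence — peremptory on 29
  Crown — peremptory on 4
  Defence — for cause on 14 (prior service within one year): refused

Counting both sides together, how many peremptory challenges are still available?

15

Crown allotment: 9. Defence allotment: 9 base + 3 multi-party = 12.
Crown peremptories used: #25, #26, #4 — 3 (for-cause on #13, #3 don't count).
Defence peremptories used: #6, #5, #29 — 3 (the for-cause on #14 doesn't count).
Remaining: (9 − 3) + (12 − 3) = 15.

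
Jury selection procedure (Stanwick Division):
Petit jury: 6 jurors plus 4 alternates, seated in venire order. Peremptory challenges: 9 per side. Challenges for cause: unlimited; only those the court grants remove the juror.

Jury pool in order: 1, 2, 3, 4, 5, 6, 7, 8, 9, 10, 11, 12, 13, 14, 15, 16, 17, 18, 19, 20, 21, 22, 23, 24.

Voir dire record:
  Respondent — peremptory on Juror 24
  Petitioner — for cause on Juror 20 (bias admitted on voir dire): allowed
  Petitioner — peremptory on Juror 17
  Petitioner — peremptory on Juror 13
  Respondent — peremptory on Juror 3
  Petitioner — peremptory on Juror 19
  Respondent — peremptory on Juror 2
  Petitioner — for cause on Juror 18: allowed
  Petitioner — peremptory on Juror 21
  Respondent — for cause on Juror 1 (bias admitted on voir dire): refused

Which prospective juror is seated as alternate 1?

Removed: #2, #3, #13, #17, #18, #19, #20, #21, #24. (#1 stays — for-cause denied.)
Seating in order: seats 1–6 → #1, #4, #5, #6, #7, #8; alternates → #9, #10, #11, #12.
So alternate 1 is #9.

9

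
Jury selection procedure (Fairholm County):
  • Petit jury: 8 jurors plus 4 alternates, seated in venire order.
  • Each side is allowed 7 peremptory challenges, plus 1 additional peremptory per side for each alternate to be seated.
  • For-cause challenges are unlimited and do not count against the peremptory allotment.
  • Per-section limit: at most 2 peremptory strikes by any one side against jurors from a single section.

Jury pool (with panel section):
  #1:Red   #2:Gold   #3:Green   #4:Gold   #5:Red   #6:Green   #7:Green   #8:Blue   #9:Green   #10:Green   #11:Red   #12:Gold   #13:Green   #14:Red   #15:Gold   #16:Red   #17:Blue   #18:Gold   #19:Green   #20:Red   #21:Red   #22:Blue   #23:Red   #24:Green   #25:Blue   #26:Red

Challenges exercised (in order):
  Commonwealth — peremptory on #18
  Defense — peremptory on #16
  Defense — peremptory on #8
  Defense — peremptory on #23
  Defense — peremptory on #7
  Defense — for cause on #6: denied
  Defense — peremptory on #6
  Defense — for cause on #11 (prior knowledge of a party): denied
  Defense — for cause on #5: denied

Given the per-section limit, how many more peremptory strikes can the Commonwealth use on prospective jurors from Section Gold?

Commonwealth peremptories so far: #18 — 1 of 11 used, 10 left overall.
Against Section Gold: #18 — 1 used; per-section cap 2 leaves 1.
Binding limit: min(10, 1) = 1.

1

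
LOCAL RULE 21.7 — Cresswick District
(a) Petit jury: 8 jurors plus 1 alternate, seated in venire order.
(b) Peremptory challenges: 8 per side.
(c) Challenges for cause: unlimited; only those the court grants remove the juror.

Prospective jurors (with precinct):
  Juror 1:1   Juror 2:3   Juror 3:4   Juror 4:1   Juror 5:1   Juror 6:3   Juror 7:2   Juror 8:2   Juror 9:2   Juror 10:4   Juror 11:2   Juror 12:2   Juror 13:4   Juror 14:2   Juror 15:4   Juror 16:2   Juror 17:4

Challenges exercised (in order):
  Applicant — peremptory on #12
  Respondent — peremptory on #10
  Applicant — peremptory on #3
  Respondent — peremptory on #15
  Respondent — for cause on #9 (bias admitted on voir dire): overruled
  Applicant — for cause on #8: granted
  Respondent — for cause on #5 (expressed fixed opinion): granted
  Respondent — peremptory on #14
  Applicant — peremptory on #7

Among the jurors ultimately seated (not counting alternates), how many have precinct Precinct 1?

Removed: #3, #5, #7, #8, #10, #12, #14, #15.
Seated jurors 1–8: #1, #2, #4, #6, #9, #11, #13, #16 (alternates #17 not counted).
Of those, in Precinct 1: #1, #4 → 2.

2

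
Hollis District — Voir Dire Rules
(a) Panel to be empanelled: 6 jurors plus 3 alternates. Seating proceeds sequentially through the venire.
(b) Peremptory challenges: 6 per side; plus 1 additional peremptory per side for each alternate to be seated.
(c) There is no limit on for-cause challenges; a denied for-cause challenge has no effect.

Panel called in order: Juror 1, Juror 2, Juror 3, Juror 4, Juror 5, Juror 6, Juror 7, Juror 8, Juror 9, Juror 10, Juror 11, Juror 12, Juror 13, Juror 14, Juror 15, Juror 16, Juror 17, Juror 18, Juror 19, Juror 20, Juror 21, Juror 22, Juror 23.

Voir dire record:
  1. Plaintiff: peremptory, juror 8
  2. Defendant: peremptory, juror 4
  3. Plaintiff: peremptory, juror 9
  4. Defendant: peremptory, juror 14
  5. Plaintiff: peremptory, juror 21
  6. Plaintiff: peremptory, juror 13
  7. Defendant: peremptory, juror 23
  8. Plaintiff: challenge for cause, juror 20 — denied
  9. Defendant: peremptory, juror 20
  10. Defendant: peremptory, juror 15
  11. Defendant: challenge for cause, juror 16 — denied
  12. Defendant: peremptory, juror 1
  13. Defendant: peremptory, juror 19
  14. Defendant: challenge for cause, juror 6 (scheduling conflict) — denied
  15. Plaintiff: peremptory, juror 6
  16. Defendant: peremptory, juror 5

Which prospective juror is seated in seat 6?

Removed: #1, #4, #5, #6, #8, #9, #13, #14, #15, #19, #20, #21, #23. (#16 stays — for-cause denied.)
Filling seats in venire order through position 6: #2, #3, #7, #10, #11, #12.
So seat 6 is #12.

12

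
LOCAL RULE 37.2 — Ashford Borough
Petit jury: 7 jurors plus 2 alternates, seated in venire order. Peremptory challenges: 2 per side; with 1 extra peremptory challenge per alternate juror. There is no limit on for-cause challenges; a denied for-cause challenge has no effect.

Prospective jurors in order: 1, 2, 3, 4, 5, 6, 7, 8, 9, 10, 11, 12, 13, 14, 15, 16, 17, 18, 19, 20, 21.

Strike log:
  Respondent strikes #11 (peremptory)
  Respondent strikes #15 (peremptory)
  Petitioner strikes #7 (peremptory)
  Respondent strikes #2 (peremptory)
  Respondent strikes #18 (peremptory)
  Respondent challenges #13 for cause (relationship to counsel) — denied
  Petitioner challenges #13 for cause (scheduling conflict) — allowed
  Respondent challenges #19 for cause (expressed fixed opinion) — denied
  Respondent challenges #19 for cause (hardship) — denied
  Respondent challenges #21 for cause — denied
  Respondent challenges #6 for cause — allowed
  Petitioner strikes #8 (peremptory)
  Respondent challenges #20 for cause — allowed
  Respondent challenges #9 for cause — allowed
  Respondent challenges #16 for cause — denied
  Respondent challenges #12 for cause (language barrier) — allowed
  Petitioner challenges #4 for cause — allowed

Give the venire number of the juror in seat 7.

17

Removed: #2, #4, #6, #7, #8, #9, #11, #12, #13, #15, #18, #20. (#16, #19, #21 stay — for-cause denied.)
Filling seats in venire order through position 7: #1, #3, #5, #10, #14, #16, #17.
So seat 7 is #17.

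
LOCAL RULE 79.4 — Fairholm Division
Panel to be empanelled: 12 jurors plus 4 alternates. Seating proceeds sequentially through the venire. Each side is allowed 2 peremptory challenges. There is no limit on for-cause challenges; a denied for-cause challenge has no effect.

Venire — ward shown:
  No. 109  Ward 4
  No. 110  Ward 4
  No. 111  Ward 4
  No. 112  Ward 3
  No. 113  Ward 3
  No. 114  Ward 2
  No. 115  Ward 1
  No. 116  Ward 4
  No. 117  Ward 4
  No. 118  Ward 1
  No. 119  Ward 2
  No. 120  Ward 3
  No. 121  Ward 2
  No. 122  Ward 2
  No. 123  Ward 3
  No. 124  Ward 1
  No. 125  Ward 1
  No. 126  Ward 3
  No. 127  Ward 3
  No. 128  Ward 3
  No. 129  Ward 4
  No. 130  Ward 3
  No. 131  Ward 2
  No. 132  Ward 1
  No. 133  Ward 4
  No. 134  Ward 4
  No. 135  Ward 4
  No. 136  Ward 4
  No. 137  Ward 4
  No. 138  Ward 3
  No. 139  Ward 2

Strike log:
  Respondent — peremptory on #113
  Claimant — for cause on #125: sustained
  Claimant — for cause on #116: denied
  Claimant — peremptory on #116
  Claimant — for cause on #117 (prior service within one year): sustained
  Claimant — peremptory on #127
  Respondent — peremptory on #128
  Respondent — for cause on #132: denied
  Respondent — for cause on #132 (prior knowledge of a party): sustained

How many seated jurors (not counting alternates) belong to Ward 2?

4

Removed: #113, #116, #117, #125, #127, #128, #132.
Seated jurors 1–12: #109, #110, #111, #112, #114, #115, #118, #119, #120, #121, #122, #123 (alternates #124, #126, #129, #130 not counted).
Of those, in Ward 2: #114, #119, #121, #122 → 4.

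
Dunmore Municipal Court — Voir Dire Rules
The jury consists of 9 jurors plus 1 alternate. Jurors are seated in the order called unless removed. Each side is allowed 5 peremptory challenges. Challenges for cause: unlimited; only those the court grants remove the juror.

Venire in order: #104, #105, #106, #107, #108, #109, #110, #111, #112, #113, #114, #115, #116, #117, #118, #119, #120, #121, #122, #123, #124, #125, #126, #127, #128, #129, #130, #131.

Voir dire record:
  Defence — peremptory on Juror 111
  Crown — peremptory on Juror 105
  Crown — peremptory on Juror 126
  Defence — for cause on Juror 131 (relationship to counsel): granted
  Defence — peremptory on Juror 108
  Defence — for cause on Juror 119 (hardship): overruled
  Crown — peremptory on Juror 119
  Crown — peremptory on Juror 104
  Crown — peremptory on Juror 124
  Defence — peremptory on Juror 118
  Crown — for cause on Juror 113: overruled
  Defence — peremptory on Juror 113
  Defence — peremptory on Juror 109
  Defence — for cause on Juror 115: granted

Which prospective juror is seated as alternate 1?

122

Removed: #104, #105, #108, #109, #111, #113, #115, #118, #119, #124, #126, #131.
Seating in order: seats 1–9 → #106, #107, #110, #112, #114, #116, #117, #120, #121; alternates → #122.
So alternate 1 is #122.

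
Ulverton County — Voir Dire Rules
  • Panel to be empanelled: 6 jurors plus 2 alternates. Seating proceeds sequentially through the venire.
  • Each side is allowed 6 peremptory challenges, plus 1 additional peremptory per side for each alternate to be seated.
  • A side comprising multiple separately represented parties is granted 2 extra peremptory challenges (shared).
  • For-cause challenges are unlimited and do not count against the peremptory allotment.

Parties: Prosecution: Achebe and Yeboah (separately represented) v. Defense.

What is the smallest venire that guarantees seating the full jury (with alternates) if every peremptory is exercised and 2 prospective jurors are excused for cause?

28

Seats to fill: 6 + 2 alternates = 8.
Peremptories — Prosecution: 6 + 1×2 + 2 = 10; Defense: 6 + 1×2 = 8; total 18.
For-cause removals: 2.
Minimum venire: 8 + 18 + 2 = 28.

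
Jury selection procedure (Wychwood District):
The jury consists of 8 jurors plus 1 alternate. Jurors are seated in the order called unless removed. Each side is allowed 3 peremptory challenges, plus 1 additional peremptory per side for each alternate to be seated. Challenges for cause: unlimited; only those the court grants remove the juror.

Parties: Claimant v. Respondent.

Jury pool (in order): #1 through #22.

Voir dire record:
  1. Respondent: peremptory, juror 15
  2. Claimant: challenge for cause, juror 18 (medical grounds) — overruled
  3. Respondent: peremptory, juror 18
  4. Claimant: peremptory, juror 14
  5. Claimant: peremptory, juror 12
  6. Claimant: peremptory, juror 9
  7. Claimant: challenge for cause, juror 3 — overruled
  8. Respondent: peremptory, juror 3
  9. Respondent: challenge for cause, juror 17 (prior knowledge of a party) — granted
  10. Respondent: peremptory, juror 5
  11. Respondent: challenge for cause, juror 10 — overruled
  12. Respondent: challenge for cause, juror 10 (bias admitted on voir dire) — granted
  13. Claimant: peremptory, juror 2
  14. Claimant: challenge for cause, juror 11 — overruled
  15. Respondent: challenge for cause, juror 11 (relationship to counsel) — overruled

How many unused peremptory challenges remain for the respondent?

0

Respondent allotment: 3 base + 1 × 1 alternate = 4.
Respondent peremptories used: #15, #18, #3, #5 — 4 (for-cause on #17, #10, #10, #11 don't count).
Remaining: 4 − 4 = 0.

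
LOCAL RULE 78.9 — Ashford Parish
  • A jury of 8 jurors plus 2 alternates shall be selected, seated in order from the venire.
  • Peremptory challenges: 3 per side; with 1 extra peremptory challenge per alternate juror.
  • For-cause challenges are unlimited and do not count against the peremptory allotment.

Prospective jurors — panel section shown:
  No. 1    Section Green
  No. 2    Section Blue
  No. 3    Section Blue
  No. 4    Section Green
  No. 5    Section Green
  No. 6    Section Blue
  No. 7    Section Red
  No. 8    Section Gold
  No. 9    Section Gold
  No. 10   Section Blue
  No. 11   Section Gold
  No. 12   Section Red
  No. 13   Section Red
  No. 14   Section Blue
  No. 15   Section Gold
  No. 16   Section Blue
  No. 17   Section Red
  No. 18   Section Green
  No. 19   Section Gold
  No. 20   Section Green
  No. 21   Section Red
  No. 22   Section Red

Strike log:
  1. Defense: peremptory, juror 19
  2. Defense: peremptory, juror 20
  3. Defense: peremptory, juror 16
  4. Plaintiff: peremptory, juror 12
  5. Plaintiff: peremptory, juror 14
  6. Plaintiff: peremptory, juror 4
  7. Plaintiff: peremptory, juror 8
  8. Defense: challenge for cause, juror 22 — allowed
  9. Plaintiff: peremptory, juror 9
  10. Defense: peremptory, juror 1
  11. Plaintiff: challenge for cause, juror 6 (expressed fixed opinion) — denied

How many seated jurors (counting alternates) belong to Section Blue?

4

Removed: #1, #4, #8, #9, #12, #14, #16, #19, #20, #22.
Seated (10 incl. alternates): #2, #3, #5, #6, #7, #10, #11, #13, #15, #17.
Of those, in Section Blue: #2, #3, #6, #10 → 4.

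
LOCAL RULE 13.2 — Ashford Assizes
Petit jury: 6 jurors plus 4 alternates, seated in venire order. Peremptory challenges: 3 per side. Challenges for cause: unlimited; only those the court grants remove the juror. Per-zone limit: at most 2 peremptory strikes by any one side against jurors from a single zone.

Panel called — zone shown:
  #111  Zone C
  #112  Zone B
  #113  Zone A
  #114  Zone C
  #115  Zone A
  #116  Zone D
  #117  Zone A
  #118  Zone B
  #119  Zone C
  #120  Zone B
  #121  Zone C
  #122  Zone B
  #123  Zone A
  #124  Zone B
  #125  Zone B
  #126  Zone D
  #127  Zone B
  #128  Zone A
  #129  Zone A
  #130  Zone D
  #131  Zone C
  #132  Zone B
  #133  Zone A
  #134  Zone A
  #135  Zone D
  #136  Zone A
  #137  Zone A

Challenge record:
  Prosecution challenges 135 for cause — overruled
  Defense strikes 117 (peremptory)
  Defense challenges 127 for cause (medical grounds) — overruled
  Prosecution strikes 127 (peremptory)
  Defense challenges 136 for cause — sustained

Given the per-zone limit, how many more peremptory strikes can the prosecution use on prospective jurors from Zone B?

1

Prosecution peremptories so far: #127 — 1 of 3 used, 2 left overall.
Against Zone B: #127 — 1 used; per-zone cap 2 leaves 1.
Binding limit: min(2, 1) = 1.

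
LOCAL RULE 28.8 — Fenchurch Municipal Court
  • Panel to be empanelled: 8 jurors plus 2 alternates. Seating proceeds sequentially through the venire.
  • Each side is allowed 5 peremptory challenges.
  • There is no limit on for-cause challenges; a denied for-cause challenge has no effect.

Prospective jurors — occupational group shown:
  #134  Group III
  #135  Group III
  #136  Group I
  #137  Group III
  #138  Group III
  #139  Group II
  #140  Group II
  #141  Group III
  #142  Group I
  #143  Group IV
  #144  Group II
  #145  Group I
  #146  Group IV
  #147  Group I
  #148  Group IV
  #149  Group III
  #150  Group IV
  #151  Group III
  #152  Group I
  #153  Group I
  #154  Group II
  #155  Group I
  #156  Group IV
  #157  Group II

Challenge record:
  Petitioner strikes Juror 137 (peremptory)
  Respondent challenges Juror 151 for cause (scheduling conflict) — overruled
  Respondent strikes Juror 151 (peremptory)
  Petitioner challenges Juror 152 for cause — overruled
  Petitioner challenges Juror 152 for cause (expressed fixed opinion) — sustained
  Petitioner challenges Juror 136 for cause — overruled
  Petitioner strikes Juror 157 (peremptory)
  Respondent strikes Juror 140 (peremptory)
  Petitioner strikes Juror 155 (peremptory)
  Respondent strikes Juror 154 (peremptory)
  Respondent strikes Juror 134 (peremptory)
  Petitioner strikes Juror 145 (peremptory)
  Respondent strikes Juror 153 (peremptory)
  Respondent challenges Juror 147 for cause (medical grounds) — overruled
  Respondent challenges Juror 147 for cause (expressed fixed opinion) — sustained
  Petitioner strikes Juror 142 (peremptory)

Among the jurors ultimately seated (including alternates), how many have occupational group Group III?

Removed: #134, #137, #140, #142, #145, #147, #151, #152, #153, #154, #155, #157.
Seated (10 incl. alternates): #135, #136, #138, #139, #141, #143, #144, #146, #148, #149.
Of those, in Group III: #135, #138, #141, #149 → 4.

4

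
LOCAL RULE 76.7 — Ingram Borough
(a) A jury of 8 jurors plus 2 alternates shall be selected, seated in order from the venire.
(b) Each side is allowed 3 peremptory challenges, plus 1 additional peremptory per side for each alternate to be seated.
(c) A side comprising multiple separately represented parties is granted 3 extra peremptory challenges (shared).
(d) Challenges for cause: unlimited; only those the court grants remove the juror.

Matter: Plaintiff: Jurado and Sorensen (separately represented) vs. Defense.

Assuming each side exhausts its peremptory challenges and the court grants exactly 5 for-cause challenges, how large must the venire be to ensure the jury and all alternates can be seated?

Seats to fill: 8 + 2 alternates = 10.
Peremptories — Plaintiff: 3 + 1×2 + 3 = 8; Defense: 3 + 1×2 = 5; total 13.
For-cause removals: 5.
Minimum venire: 10 + 13 + 5 = 28.

28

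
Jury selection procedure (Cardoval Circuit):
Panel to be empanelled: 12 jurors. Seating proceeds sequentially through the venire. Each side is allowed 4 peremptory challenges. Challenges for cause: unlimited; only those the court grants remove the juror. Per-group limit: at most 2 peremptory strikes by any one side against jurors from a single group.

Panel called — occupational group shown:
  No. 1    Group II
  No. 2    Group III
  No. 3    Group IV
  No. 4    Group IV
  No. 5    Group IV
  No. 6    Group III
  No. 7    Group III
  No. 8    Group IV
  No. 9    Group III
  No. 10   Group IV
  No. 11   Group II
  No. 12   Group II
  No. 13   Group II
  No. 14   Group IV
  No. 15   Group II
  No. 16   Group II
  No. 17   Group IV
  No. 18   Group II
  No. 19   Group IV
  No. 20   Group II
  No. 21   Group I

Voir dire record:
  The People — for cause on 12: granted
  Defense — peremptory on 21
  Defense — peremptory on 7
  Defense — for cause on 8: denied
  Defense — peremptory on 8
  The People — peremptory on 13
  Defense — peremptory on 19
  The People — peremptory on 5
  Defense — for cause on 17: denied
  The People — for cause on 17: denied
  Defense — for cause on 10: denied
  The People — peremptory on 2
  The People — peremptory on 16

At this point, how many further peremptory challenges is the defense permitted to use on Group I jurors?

0

Defense peremptories so far: #21, #7, #8, #19 — 4 of 4 used, 0 left overall.
Against Group I: #21 — 1 used; per-group cap 2 leaves 1.
Binding limit: min(0, 1) = 0.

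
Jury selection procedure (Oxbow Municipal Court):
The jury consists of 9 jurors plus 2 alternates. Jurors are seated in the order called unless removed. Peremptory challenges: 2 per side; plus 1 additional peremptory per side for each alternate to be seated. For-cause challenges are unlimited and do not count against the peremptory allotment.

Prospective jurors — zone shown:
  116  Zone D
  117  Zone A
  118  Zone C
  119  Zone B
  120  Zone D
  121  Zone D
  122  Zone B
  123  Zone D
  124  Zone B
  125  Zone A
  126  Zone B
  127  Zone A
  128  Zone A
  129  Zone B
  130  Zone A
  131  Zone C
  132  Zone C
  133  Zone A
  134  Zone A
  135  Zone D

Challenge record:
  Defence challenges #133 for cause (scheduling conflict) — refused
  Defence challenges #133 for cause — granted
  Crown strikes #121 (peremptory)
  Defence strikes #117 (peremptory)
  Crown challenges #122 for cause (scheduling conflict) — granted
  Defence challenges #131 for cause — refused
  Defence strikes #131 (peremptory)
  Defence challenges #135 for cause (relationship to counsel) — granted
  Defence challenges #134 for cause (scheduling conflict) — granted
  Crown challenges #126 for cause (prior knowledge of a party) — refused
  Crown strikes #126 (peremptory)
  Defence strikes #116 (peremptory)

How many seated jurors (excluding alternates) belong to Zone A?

Removed: #116, #117, #121, #122, #126, #131, #133, #134, #135.
Seated jurors 1–9: #118, #119, #120, #123, #124, #125, #127, #128, #129 (alternates #130, #132 not counted).
Of those, in Zone A: #125, #127, #128 → 3.

3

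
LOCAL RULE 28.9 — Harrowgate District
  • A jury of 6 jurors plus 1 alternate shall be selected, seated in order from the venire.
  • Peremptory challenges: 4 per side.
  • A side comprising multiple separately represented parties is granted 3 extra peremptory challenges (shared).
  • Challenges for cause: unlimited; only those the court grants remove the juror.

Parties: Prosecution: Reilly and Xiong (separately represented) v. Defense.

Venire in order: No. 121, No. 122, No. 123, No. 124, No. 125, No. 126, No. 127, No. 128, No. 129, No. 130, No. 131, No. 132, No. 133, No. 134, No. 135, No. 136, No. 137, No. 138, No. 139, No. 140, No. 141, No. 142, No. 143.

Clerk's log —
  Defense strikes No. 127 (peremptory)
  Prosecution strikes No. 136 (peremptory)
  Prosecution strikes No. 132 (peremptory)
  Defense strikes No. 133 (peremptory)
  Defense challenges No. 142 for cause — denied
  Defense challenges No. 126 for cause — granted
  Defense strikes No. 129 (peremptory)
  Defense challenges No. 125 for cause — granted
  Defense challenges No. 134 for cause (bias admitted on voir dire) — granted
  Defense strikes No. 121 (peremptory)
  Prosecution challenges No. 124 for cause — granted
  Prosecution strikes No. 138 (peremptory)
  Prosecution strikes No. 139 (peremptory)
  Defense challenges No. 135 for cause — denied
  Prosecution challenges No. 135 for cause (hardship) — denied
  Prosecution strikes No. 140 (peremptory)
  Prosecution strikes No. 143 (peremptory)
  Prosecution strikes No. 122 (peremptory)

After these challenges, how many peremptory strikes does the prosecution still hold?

Prosecution allotment: 4 base + 3 multi-party = 7.
Prosecution peremptories used: #136, #132, #138, #139, #140, #143, #122 — 7 (for-cause on #124, #135 don't count).
Remaining: 7 − 7 = 0.

0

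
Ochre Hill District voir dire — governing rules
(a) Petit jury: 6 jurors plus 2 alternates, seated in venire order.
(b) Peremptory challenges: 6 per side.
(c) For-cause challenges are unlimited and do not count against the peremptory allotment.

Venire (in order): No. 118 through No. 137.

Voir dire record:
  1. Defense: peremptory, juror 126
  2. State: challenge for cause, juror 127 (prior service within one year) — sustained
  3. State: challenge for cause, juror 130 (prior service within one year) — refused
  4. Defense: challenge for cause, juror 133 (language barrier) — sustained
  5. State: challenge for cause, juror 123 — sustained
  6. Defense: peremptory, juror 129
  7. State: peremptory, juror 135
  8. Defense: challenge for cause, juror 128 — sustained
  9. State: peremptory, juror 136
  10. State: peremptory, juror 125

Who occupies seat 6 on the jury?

124

Removed: #123, #125, #126, #127, #128, #129, #133, #135, #136. (#130 stays — for-cause denied.)
Seating in order: seats 1–6 → #118, #119, #120, #121, #122, #124; alternates → #130, #131.
So seat 6 is #124.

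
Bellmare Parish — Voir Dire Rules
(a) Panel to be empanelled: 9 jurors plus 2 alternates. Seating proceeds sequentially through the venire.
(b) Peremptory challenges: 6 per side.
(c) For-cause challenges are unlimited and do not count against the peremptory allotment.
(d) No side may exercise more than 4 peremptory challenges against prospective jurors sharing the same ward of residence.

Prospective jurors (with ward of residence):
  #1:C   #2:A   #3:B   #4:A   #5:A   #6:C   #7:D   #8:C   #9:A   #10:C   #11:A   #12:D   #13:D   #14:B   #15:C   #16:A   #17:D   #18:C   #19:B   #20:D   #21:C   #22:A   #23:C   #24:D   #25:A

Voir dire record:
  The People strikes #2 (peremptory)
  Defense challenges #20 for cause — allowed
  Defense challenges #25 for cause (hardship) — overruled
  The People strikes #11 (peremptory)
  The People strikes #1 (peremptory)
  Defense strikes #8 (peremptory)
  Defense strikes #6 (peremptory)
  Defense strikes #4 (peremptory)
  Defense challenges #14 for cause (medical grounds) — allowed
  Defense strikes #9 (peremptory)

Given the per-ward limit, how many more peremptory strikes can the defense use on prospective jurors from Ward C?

2

Defense peremptories so far: #8, #6, #4, #9 — 4 of 6 used, 2 left overall.
Against Ward C: #8, #6 — 2 used; per-ward cap 4 leaves 2.
Binding limit: min(2, 2) = 2.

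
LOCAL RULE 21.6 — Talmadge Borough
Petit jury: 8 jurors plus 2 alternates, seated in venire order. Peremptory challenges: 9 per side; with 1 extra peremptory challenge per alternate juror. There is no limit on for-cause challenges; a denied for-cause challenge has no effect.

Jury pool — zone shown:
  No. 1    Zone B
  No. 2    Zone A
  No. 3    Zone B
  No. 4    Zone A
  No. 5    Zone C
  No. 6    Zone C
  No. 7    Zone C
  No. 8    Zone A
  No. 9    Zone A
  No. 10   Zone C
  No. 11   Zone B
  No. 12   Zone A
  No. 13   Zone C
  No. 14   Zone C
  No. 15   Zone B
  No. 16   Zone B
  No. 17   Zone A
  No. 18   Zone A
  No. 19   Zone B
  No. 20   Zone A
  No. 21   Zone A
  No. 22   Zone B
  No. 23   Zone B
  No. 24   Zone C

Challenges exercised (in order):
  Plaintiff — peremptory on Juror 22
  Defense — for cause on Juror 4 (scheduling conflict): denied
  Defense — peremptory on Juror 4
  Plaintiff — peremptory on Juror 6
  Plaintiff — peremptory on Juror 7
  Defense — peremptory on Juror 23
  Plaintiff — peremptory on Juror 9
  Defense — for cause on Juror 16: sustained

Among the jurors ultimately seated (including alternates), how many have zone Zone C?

4

Removed: #4, #6, #7, #9, #16, #22, #23.
Seated (10 incl. alternates): #1, #2, #3, #5, #8, #10, #11, #12, #13, #14.
Of those, in Zone C: #5, #10, #13, #14 → 4.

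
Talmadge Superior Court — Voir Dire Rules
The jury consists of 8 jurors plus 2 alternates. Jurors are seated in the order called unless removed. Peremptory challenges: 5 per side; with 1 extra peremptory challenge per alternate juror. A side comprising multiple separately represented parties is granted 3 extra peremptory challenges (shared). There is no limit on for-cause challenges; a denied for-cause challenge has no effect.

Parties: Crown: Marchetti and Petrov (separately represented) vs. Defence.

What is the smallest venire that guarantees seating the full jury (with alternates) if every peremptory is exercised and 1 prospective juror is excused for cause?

Seats to fill: 8 + 2 alternates = 10.
Peremptories — Crown: 5 + 1×2 + 3 = 10; Defence: 5 + 1×2 = 7; total 17.
For-cause removals: 1.
Minimum venire: 10 + 17 + 1 = 28.

28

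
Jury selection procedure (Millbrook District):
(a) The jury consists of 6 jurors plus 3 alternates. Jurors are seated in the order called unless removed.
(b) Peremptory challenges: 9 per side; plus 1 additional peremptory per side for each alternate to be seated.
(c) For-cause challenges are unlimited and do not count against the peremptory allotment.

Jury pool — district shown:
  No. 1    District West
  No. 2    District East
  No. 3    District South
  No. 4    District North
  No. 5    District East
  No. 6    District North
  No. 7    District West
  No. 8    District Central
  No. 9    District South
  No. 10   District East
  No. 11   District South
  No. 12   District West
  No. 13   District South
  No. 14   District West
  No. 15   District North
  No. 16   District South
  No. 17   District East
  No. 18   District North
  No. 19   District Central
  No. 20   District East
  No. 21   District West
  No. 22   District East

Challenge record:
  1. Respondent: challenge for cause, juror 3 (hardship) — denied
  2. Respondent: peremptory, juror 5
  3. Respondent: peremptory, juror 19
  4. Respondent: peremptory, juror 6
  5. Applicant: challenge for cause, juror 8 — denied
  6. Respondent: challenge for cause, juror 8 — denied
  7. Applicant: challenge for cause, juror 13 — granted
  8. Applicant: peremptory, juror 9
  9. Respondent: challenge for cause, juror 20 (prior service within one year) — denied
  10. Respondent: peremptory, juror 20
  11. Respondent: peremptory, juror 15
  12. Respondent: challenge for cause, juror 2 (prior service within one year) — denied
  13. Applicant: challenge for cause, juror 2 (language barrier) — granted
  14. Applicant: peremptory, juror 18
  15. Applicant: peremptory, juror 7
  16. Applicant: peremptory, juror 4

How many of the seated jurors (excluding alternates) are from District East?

Removed: #2, #4, #5, #6, #7, #9, #13, #15, #18, #19, #20.
Seated jurors 1–6: #1, #3, #8, #10, #11, #12 (alternates #14, #16, #17 not counted).
Of those, in District East: #10 → 1.

1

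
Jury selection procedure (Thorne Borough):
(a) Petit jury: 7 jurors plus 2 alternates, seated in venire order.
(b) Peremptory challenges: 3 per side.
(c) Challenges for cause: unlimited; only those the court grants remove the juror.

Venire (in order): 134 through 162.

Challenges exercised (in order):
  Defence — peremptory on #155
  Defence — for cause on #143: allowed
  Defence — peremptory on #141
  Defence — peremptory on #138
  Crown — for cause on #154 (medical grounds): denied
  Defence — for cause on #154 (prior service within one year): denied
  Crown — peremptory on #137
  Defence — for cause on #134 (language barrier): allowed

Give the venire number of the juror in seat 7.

Removed: #134, #137, #138, #141, #143, #155. (#154 stays — for-cause denied.)
Seating in order: seats 1–7 → #135, #136, #139, #140, #142, #144, #145; alternates → #146, #147.
So seat 7 is #145.

145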